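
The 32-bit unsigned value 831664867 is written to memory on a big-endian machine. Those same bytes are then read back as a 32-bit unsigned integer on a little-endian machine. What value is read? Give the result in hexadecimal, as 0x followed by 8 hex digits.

831664867 in 32-bit hexadecimal is 0x319232E3.
Stored big-endian, the bytes at ascending addresses are 31 92 32 E3.
Read back as little-endian, the first byte is least significant, giving 0xE3329231.

0xE3329231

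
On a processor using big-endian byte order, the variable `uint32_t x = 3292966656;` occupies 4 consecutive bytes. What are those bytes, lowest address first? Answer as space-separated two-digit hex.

3292966656 in hexadecimal, padded to 32 bits, is 0xC446AF00.
Split into bytes (most-significant first): C4 46 AF 00.
Big-endian stores the most-significant byte at the lowest address.
So the memory order matches the most-significant-first order: C4 46 AF 00.

C4 46 AF 00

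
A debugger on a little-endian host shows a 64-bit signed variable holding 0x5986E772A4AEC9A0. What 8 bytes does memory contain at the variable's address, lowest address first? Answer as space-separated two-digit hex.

A0 C9 AE A4 72 E7 86 59

Split into bytes (most-significant first): 59 86 E7 72 A4 AE C9 A0.
Little-endian stores the least-significant byte at the lowest address.
So at ascending addresses the bytes are A0 C9 AE A4 72 E7 86 59.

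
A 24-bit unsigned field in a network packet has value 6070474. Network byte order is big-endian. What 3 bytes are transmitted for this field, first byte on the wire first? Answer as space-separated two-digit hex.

6070474 in hexadecimal, padded to 24 bits, is 0x5CA0CA.
Split into bytes (most-significant first): 5C A0 CA.
Big-endian stores the most-significant byte at the lowest address.
So the memory order matches the most-significant-first order: 5C A0 CA.

5C A0 CA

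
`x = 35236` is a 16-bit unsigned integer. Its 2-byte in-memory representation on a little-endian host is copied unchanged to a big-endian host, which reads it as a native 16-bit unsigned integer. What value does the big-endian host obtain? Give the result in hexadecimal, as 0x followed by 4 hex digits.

0xA489

35236 in 16-bit hexadecimal is 0x89A4.
Stored little-endian, the bytes at ascending addresses are A4 89.
Read back as big-endian, the last byte is least significant, giving 0xA489.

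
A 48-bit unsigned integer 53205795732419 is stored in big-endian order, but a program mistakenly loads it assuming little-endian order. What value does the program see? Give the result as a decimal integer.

53205795732419 in 48-bit hexadecimal is 0x3063F08DFBC3.
Stored big-endian, the bytes at ascending addresses are 30 63 F0 8D FB C3.
Read back as little-endian, the first byte is least significant, giving 0xC3FB8DF06330.
0xC3FB8DF06330 = 215485185549104.

215485185549104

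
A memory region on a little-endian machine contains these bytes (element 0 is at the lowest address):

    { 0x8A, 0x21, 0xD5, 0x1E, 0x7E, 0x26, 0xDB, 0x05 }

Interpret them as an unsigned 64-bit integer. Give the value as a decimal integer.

In little-endian order the low byte comes first in memory.
Reassemble most-significant byte first: 05 DB 26 7E 1E D5 21 8A → 0x05DB267E1ED5218A.
0x05DB267E1ED5218A = 421973313214292362.

421973313214292362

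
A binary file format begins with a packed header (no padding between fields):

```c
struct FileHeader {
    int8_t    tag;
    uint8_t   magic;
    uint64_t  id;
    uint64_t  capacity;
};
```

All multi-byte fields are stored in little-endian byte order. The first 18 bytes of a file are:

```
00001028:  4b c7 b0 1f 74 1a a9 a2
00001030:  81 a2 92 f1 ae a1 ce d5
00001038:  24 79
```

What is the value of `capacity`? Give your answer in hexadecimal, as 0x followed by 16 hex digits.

`capacity` follows `tag` (1 B), `magic` (1 B), `id` (8 B), so it starts at offset 1 + 1 + 8 = 10 and occupies 8 bytes.
Bytes at offsets 10..17: 92 F1 AE A1 CE D5 24 79.
Little-endian: lowest address holds the least-significant byte.
Reassemble most-significant byte first: 79 24 D5 CE A1 AE F1 92 → 0x7924D5CEA1AEF192.

0x7924D5CEA1AEF192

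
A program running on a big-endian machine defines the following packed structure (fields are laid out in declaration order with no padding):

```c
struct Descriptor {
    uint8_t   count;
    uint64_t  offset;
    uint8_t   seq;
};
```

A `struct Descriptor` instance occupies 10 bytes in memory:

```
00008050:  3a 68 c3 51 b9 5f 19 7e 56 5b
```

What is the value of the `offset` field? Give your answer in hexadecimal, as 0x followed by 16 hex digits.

`offset` follows `count` (1 byte), so it starts at byte offset 1 and occupies 8 bytes.
Bytes at offsets 1..8: 68 C3 51 B9 5F 19 7E 56.
In big-endian order the high byte comes first in memory.
The bytes are already most-significant first: 0x68C351B95F197E56.

0x68C351B95F197E56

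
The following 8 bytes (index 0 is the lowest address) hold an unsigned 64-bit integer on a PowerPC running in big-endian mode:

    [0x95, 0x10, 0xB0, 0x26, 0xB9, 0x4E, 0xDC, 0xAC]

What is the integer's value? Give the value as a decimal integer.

10741278791642832044

Big-endian stores the most-significant byte at the lowest address.
The bytes are already most-significant first: 0x9510B026B94EDCAC.
0x9510B026B94EDCAC = 10741278791642832044.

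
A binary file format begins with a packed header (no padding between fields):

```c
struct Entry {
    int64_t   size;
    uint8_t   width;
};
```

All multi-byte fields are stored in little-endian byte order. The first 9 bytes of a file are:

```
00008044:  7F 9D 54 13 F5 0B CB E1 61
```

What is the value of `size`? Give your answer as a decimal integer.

`size` is the first field, at byte offset 0, occupying 8 bytes.
Bytes at offsets 0..7: 7F 9D 54 13 F5 0B CB E1.
Little-endian: lowest address holds the least-significant byte.
Reassemble most-significant byte first: E1 CB 0B F5 13 54 9D 7F → 0xE1CB0BF513549D7F.
Top bit is set, so as a signed 64-bit value this is 0xE1CB0BF513549D7F − 2^64 = -2176632847684297345.

-2176632847684297345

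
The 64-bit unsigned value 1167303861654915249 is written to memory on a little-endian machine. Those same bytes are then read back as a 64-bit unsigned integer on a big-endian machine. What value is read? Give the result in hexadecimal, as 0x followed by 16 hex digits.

1167303861654915249 in 64-bit hexadecimal is 0x103318AD72E208B1.
Stored little-endian, the bytes at ascending addresses are B1 08 E2 72 AD 18 33 10.
Read back as big-endian, the last byte is least significant, giving 0xB108E272AD183310.

0xB108E272AD183310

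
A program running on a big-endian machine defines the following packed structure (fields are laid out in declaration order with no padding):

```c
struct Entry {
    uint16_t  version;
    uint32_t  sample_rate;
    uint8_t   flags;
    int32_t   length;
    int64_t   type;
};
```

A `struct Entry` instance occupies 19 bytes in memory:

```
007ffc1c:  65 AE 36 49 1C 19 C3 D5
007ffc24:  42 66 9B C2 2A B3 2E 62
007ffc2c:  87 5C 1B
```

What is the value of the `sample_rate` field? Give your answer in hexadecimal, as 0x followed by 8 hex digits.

`sample_rate` follows `version` (2 bytes), so it starts at byte offset 2 and occupies 4 bytes.
Bytes at offsets 2..5: 36 49 1C 19.
In big-endian order the high byte comes first in memory.
The bytes are already most-significant first: 0x36491C19.

0x36491C19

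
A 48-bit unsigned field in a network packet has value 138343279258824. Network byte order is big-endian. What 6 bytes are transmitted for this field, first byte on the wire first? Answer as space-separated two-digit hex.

7D D2 8E 04 6C C8

138343279258824 in hexadecimal, padded to 48 bits, is 0x7DD28E046CC8.
Split into bytes (most-significant first): 7D D2 8E 04 6C C8.
Big-endian: lowest address holds the most-significant byte.
So the memory order matches the most-significant-first order: 7D D2 8E 04 6C C8.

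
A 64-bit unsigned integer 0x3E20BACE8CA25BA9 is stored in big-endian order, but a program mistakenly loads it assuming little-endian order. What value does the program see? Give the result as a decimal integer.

12203526340937916478

Stored big-endian, the bytes at ascending addresses are 3E 20 BA CE 8C A2 5B A9.
Read back as little-endian, the first byte is least significant, giving 0xA95BA28CCEBA203E.
0xA95BA28CCEBA203E = 12203526340937916478.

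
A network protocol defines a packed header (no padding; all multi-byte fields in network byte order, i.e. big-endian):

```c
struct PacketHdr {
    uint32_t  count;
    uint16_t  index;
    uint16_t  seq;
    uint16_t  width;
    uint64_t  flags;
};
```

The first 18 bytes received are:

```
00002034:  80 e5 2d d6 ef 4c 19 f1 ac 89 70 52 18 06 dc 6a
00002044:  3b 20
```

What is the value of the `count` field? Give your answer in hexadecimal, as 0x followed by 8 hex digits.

0x80E52DD6

`count` is the first field, at byte offset 0, occupying 4 bytes.
Bytes at offsets 0..3: 80 E5 2D D6.
In big-endian order the high byte comes first in memory.
The bytes are already most-significant first: 0x80E52DD6.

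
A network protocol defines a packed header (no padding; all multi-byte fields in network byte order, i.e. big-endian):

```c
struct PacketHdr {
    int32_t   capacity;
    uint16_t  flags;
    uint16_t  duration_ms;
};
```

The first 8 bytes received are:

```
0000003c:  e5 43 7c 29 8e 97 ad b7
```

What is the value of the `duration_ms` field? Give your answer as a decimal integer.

`duration_ms` follows `capacity` (4 B), `flags` (2 B), so it starts at offset 4 + 2 = 6 and occupies 2 bytes.
Bytes at offsets 6..7: AD B7.
In big-endian order the high byte comes first in memory.
The bytes are already most-significant first: 0xADB7.
0xADB7 = 44471.

44471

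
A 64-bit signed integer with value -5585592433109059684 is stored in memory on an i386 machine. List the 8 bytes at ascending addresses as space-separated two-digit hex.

Two's complement of -5585592433109059684 in 64 bits: 5585592433109059684 = 0x4D8402B963934864; invert → 0xB27BFD469C6CB79B; add 1 → 0xB27BFD469C6CB79C.
Split into bytes (most-significant first): B2 7B FD 46 9C 6C B7 9C.
In little-endian order the low byte comes first in memory.
So at ascending addresses the bytes are 9C B7 6C 9C 46 FD 7B B2.

9C B7 6C 9C 46 FD 7B B2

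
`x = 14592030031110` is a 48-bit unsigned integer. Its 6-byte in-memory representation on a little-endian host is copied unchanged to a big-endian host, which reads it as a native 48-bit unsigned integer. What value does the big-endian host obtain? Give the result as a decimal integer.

14592030031110 in 48-bit hexadecimal is 0x0D4578C43D06.
Stored little-endian, the bytes at ascending addresses are 06 3D C4 78 45 0D.
Read back as big-endian, the last byte is least significant, giving 0x063DC478450D.
0x063DC478450D = 6862358988045.

6862358988045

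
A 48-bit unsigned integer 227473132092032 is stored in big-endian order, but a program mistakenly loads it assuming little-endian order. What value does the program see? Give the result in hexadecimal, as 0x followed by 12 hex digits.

227473132092032 in 48-bit hexadecimal is 0xCEE2B73BFA80.
Stored big-endian, the bytes at ascending addresses are CE E2 B7 3B FA 80.
Read back as little-endian, the first byte is least significant, giving 0x80FA3BB7E2CE.

0x80FA3BB7E2CE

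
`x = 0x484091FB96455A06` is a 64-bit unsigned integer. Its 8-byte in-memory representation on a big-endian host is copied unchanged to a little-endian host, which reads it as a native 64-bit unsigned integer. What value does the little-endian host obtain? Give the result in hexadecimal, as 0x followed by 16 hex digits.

Stored big-endian, the bytes at ascending addresses are 48 40 91 FB 96 45 5A 06.
Read back as little-endian, the first byte is least significant, giving 0x065A4596FB914048.

0x065A4596FB914048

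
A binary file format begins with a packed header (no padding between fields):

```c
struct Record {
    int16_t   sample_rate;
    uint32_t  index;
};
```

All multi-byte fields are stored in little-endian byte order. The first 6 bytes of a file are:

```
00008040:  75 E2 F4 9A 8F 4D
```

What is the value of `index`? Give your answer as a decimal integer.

1301256948

`index` follows `sample_rate` (2 bytes), so it starts at byte offset 2 and occupies 4 bytes.
Bytes at offsets 2..5: F4 9A 8F 4D.
Little-endian stores the least-significant byte at the lowest address.
Reassemble most-significant byte first: 4D 8F 9A F4 → 0x4D8F9AF4.
0x4D8F9AF4 = 1301256948.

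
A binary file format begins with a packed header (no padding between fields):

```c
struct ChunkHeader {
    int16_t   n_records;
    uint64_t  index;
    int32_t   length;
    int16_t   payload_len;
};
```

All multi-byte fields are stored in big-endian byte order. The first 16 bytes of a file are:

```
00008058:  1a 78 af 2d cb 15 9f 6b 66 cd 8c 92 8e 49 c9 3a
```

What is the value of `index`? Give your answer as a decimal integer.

`index` follows `n_records` (2 bytes), so it starts at byte offset 2 and occupies 8 bytes.
Bytes at offsets 2..9: AF 2D CB 15 9F 6B 66 CD.
In big-endian order the high byte comes first in memory.
The bytes are already most-significant first: 0xAF2DCB159F6B66CD.
0xAF2DCB159F6B66CD = 12622968624318736077.

12622968624318736077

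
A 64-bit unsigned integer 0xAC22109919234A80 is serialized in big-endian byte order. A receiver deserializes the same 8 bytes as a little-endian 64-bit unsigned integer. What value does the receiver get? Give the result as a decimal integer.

Stored big-endian, the bytes at ascending addresses are AC 22 10 99 19 23 4A 80.
Read back as little-endian, the first byte is least significant, giving 0x804A2319991022AC.
0x804A2319991022AC = 9244239777980490412.

9244239777980490412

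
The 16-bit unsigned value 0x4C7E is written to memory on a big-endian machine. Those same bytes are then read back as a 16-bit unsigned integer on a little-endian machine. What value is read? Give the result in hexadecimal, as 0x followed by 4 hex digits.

Stored big-endian, the bytes at ascending addresses are 4C 7E.
Read back as little-endian, the first byte is least significant, giving 0x7E4C.

0x7E4C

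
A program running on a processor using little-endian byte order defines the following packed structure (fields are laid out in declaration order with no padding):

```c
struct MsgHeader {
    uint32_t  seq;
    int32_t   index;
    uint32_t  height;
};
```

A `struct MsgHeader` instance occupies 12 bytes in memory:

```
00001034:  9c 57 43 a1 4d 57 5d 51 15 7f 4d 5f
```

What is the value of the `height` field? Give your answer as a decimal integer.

1598914325

`height` follows `seq` (4 B), `index` (4 B), so it starts at offset 4 + 4 = 8 and occupies 4 bytes.
Bytes at offsets 8..11: 15 7F 4D 5F.
Little-endian stores the least-significant byte at the lowest address.
Reassemble most-significant byte first: 5F 4D 7F 15 → 0x5F4D7F15.
0x5F4D7F15 = 1598914325.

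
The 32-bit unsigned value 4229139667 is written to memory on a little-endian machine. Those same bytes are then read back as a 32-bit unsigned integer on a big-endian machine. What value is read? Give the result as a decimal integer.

3549172732

4229139667 in 32-bit hexadecimal is 0xFC138CD3.
Stored little-endian, the bytes at ascending addresses are D3 8C 13 FC.
Read back as big-endian, the last byte is least significant, giving 0xD38C13FC.
0xD38C13FC = 3549172732.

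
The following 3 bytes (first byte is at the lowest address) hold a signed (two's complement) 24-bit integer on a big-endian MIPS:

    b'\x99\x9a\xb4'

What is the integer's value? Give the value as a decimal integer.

-6710604

Big-endian stores the most-significant byte at the lowest address.
The bytes are already most-significant first: 0x999AB4.
Top bit is set, so as a signed 24-bit value this is 0x999AB4 − 2^24 = -6710604.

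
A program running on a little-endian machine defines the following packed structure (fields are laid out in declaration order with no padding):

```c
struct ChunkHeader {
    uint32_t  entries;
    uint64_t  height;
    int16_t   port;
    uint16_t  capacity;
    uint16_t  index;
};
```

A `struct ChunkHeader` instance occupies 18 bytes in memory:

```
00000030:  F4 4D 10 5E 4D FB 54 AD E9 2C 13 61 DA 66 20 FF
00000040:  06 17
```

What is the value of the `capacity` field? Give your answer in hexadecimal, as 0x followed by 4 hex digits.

0xFF20

`capacity` follows `entries` (4 B), `height` (8 B), `port` (2 B), so it starts at offset 4 + 8 + 2 = 14 and occupies 2 bytes.
Bytes at offsets 14..15: 20 FF.
Little-endian stores the least-significant byte at the lowest address.
Reassemble most-significant byte first: FF 20 → 0xFF20.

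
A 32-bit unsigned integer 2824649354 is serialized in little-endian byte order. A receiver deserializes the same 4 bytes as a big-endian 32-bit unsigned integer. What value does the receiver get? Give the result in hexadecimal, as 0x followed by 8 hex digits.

0x8ABA5CA8

2824649354 in 32-bit hexadecimal is 0xA85CBA8A.
Stored little-endian, the bytes at ascending addresses are 8A BA 5C A8.
Read back as big-endian, the last byte is least significant, giving 0x8ABA5CA8.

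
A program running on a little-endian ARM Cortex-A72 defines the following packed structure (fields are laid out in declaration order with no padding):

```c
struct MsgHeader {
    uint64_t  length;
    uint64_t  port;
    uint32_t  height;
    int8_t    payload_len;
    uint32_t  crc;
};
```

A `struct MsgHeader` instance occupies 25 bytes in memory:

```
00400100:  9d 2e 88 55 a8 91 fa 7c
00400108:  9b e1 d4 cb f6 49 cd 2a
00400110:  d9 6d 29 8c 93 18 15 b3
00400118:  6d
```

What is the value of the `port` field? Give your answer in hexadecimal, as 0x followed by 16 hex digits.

`port` follows `length` (8 bytes), so it starts at byte offset 8 and occupies 8 bytes.
Bytes at offsets 8..15: 9B E1 D4 CB F6 49 CD 2A.
Little-endian stores the least-significant byte at the lowest address.
Reassemble most-significant byte first: 2A CD 49 F6 CB D4 E1 9B → 0x2ACD49F6CBD4E19B.

0x2ACD49F6CBD4E19B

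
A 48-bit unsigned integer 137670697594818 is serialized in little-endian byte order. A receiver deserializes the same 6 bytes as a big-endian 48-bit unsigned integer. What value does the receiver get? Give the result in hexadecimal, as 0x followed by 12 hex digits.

137670697594818 in 48-bit hexadecimal is 0x7D35F506AFC2.
Stored little-endian, the bytes at ascending addresses are C2 AF 06 F5 35 7D.
Read back as big-endian, the last byte is least significant, giving 0xC2AF06F5357D.

0xC2AF06F5357D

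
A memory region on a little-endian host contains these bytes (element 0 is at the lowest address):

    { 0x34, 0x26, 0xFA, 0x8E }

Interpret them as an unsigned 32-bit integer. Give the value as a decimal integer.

2398758452

Little-endian: lowest address holds the least-significant byte.
Reassemble most-significant byte first: 8E FA 26 34 → 0x8EFA2634.
0x8EFA2634 = 2398758452.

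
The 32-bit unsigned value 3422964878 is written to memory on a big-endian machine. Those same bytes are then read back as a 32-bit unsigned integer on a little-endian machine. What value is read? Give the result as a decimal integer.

2387347148

3422964878 in 32-bit hexadecimal is 0xCC064C8E.
Stored big-endian, the bytes at ascending addresses are CC 06 4C 8E.
Read back as little-endian, the first byte is least significant, giving 0x8E4C06CC.
0x8E4C06CC = 2387347148.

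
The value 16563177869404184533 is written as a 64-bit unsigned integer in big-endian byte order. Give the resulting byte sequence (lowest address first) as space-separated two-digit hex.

E5 DC 3A 84 49 72 9F D5

16563177869404184533 in hexadecimal, padded to 64 bits, is 0xE5DC3A8449729FD5.
Split into bytes (most-significant first): E5 DC 3A 84 49 72 9F D5.
In big-endian order the high byte comes first in memory.
So the memory order matches the most-significant-first order: E5 DC 3A 84 49 72 9F D5.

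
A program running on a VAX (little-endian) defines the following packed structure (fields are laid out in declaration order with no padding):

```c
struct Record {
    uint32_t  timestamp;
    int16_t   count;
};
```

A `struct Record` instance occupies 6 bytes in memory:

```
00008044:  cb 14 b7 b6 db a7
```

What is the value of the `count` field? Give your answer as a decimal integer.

-22565

`count` follows `timestamp` (4 bytes), so it starts at byte offset 4 and occupies 2 bytes.
Bytes at offsets 4..5: DB A7.
In little-endian order the low byte comes first in memory.
Reassemble most-significant byte first: A7 DB → 0xA7DB.
Top bit is set, so as a signed 16-bit value this is 0xA7DB − 2^16 = -22565.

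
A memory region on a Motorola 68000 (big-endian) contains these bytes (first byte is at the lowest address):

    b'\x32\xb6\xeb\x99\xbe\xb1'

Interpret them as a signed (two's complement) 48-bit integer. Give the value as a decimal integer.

55761218158257

Big-endian stores the most-significant byte at the lowest address.
The bytes are already most-significant first: 0x32B6EB99BEB1.
0x32B6EB99BEB1 = 55761218158257.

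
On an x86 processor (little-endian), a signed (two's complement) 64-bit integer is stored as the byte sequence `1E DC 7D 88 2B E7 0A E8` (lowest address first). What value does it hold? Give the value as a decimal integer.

-1726313332983604194

In little-endian order the low byte comes first in memory.
Reassemble most-significant byte first: E8 0A E7 2B 88 7D DC 1E → 0xE80AE72B887DDC1E.
Top bit is set, so as a signed 64-bit value this is 0xE80AE72B887DDC1E − 2^64 = -1726313332983604194.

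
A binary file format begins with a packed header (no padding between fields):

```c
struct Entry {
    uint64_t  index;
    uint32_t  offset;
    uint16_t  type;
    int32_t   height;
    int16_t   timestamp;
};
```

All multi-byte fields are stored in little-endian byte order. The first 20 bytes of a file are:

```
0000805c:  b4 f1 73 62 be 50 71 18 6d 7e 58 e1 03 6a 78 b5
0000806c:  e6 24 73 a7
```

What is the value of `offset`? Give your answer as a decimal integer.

3780673133

`offset` follows `index` (8 bytes), so it starts at byte offset 8 and occupies 4 bytes.
Bytes at offsets 8..11: 6D 7E 58 E1.
In little-endian order the low byte comes first in memory.
Reassemble most-significant byte first: E1 58 7E 6D → 0xE1587E6D.
0xE1587E6D = 3780673133.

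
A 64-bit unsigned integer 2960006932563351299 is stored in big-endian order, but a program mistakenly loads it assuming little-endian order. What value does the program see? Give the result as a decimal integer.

2960006932563351299 in 64-bit hexadecimal is 0x29140E9F5421D703.
Stored big-endian, the bytes at ascending addresses are 29 14 0E 9F 54 21 D7 03.
Read back as little-endian, the first byte is least significant, giving 0x03D721549F0E1429.
0x03D721549F0E1429 = 276726549436044329.

276726549436044329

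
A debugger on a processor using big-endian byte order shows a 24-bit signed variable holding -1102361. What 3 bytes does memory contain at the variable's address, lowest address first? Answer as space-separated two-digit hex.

Two's complement of -1102361 in 24 bits: 1102361 = 0x10D219; invert → 0xEF2DE6; add 1 → 0xEF2DE7.
Split into bytes (most-significant first): EF 2D E7.
Big-endian stores the most-significant byte at the lowest address.
So the memory order matches the most-significant-first order: EF 2D E7.

EF 2D E7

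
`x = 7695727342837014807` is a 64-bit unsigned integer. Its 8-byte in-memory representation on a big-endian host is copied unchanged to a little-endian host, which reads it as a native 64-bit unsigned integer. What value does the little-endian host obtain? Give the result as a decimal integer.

7695727342837014807 in 64-bit hexadecimal is 0x6ACCB73E9E0FA117.
Stored big-endian, the bytes at ascending addresses are 6A CC B7 3E 9E 0F A1 17.
Read back as little-endian, the first byte is least significant, giving 0x17A10F9E3EB7CC6A.
0x17A10F9E3EB7CC6A = 1702659306454240362.

1702659306454240362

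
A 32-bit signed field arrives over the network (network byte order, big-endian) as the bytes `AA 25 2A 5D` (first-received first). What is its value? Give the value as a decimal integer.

-1440404899

Big-endian stores the most-significant byte at the lowest address.
The bytes are already most-significant first: 0xAA252A5D.
Top bit is set, so as a signed 32-bit value this is 0xAA252A5D − 2^32 = -1440404899.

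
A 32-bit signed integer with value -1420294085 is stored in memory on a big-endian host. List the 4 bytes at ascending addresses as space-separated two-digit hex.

AB 58 08 3B

Two's complement of -1420294085 in 32 bits: 1420294085 = 0x54A7F7C5; invert → 0xAB58083A; add 1 → 0xAB58083B.
Split into bytes (most-significant first): AB 58 08 3B.
Big-endian stores the most-significant byte at the lowest address.
So the memory order matches the most-significant-first order: AB 58 08 3B.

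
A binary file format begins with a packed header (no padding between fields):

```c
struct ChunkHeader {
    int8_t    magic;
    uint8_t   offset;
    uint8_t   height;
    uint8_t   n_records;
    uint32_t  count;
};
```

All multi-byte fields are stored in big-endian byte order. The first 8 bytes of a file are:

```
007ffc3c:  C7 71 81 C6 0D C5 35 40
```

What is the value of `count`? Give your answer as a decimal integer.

`count` follows `magic` (1 B), `offset` (1 B), `height` (1 B), `n_records` (1 B), so it starts at offset 1 + 1 + 1 + 1 = 4 and occupies 4 bytes.
Bytes at offsets 4..7: 0D C5 35 40.
Big-endian stores the most-significant byte at the lowest address.
The bytes are already most-significant first: 0x0DC53540.
0x0DC53540 = 231028032.

231028032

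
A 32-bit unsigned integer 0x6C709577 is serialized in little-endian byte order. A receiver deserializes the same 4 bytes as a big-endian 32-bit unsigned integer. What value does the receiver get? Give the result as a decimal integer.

Stored little-endian, the bytes at ascending addresses are 77 95 70 6C.
Read back as big-endian, the last byte is least significant, giving 0x7795706C.
0x7795706C = 2006282348.

2006282348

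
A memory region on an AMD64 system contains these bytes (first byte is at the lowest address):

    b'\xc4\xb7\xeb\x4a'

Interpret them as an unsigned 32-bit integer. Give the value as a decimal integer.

1256961988

Little-endian: lowest address holds the least-significant byte.
Reassemble most-significant byte first: 4A EB B7 C4 → 0x4AEBB7C4.
0x4AEBB7C4 = 1256961988.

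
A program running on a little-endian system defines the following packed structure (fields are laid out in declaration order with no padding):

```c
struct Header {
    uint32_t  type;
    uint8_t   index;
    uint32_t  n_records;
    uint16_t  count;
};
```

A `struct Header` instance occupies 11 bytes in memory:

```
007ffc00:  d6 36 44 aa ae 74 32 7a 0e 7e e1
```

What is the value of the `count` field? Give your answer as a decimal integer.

57726

`count` follows `type` (4 B), `index` (1 B), `n_records` (4 B), so it starts at offset 4 + 1 + 4 = 9 and occupies 2 bytes.
Bytes at offsets 9..10: 7E E1.
Little-endian stores the least-significant byte at the lowest address.
Reassemble most-significant byte first: E1 7E → 0xE17E.
0xE17E = 57726.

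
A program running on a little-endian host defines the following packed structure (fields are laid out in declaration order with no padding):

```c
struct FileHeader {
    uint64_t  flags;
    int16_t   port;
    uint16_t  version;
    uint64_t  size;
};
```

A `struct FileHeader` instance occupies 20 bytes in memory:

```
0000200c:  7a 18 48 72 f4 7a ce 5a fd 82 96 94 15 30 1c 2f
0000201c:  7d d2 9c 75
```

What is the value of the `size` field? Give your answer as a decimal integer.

8474880033907552277

`size` follows `flags` (8 B), `port` (2 B), `version` (2 B), so it starts at offset 8 + 2 + 2 = 12 and occupies 8 bytes.
Bytes at offsets 12..19: 15 30 1C 2F 7D D2 9C 75.
In little-endian order the low byte comes first in memory.
Reassemble most-significant byte first: 75 9C D2 7D 2F 1C 30 15 → 0x759CD27D2F1C3015.
0x759CD27D2F1C3015 = 8474880033907552277.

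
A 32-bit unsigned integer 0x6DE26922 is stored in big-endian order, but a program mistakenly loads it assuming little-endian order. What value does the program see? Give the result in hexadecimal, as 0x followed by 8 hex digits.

Stored big-endian, the bytes at ascending addresses are 6D E2 69 22.
Read back as little-endian, the first byte is least significant, giving 0x2269E26D.

0x2269E26D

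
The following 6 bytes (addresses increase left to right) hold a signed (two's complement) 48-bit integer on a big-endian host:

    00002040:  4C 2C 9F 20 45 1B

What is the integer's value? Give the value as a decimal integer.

Big-endian stores the most-significant byte at the lowest address.
The bytes are already most-significant first: 0x4C2C9F20451B.
0x4C2C9F20451B = 83754531964187.

83754531964187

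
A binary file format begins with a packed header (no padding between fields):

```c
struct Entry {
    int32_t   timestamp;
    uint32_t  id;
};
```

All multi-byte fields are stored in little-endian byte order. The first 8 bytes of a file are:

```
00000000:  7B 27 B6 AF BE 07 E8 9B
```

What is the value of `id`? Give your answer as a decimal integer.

2615674814

`id` follows `timestamp` (4 bytes), so it starts at byte offset 4 and occupies 4 bytes.
Bytes at offsets 4..7: BE 07 E8 9B.
Little-endian: lowest address holds the least-significant byte.
Reassemble most-significant byte first: 9B E8 07 BE → 0x9BE807BE.
0x9BE807BE = 2615674814.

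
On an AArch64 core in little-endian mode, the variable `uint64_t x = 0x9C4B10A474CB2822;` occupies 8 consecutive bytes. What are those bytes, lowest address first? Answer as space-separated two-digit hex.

22 28 CB 74 A4 10 4B 9C

Split into bytes (most-significant first): 9C 4B 10 A4 74 CB 28 22.
Little-endian stores the least-significant byte at the lowest address.
So at ascending addresses the bytes are 22 28 CB 74 A4 10 4B 9C.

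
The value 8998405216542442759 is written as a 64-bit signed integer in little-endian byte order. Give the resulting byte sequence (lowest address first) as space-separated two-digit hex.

8998405216542442759 in hexadecimal, padded to 64 bits, is 0x7CE0C1DE6D08C507.
Split into bytes (most-significant first): 7C E0 C1 DE 6D 08 C5 07.
Little-endian stores the least-significant byte at the lowest address.
So at ascending addresses the bytes are 07 C5 08 6D DE C1 E0 7C.

07 C5 08 6D DE C1 E0 7C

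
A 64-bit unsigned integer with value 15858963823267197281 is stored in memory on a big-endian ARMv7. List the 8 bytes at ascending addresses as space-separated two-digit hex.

DC 16 5B 92 A7 9C B1 61

15858963823267197281 in hexadecimal, padded to 64 bits, is 0xDC165B92A79CB161.
Split into bytes (most-significant first): DC 16 5B 92 A7 9C B1 61.
Big-endian stores the most-significant byte at the lowest address.
So the memory order matches the most-significant-first order: DC 16 5B 92 A7 9C B1 61.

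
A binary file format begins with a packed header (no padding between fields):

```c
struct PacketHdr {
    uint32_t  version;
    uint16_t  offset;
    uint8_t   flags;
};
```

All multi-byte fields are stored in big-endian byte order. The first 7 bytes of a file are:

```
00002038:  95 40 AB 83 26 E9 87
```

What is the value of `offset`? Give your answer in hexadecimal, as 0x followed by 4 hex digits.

`offset` follows `version` (4 bytes), so it starts at byte offset 4 and occupies 2 bytes.
Bytes at offsets 4..5: 26 E9.
Big-endian: lowest address holds the most-significant byte.
The bytes are already most-significant first: 0x26E9.

0x26E9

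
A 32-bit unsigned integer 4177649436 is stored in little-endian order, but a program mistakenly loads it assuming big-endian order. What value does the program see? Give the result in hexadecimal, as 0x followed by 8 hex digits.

4177649436 in 32-bit hexadecimal is 0xF901DF1C.
Stored little-endian, the bytes at ascending addresses are 1C DF 01 F9.
Read back as big-endian, the last byte is least significant, giving 0x1CDF01F9.

0x1CDF01F9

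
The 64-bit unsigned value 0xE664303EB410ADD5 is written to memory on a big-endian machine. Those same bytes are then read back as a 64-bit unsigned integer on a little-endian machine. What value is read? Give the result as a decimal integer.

15396981067373110502

Stored big-endian, the bytes at ascending addresses are E6 64 30 3E B4 10 AD D5.
Read back as little-endian, the first byte is least significant, giving 0xD5AD10B43E3064E6.
0xD5AD10B43E3064E6 = 15396981067373110502.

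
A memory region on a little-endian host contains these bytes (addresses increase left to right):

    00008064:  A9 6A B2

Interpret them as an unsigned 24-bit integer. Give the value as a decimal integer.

In little-endian order the low byte comes first in memory.
Reassemble most-significant byte first: B2 6A A9 → 0xB26AA9.
0xB26AA9 = 11692713.

11692713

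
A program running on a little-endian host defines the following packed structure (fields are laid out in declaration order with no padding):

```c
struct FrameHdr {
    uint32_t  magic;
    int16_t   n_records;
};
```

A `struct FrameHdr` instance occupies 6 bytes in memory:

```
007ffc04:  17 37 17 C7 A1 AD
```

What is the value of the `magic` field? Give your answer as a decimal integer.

`magic` is the first field, at byte offset 0, occupying 4 bytes.
Bytes at offsets 0..3: 17 37 17 C7.
Little-endian: lowest address holds the least-significant byte.
Reassemble most-significant byte first: C7 17 37 17 → 0xC7173717.
0xC7173717 = 3340187415.

3340187415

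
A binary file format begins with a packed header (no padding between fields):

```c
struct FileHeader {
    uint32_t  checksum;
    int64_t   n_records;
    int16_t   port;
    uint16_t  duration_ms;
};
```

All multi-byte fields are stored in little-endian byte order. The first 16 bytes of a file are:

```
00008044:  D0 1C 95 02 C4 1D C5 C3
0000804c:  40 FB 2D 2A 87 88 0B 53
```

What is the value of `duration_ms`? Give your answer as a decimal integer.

`duration_ms` follows `checksum` (4 B), `n_records` (8 B), `port` (2 B), so it starts at offset 4 + 8 + 2 = 14 and occupies 2 bytes.
Bytes at offsets 14..15: 0B 53.
In little-endian order the low byte comes first in memory.
Reassemble most-significant byte first: 53 0B → 0x530B.
0x530B = 21259.

21259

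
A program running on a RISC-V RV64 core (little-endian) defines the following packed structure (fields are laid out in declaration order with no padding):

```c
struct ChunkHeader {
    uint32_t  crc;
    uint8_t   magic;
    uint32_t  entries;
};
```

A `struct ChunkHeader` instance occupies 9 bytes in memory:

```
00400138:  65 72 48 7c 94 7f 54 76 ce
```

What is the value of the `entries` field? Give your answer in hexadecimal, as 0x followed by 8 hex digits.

0xCE76547F

`entries` follows `crc` (4 B), `magic` (1 B), so it starts at offset 4 + 1 = 5 and occupies 4 bytes.
Bytes at offsets 5..8: 7F 54 76 CE.
Little-endian stores the least-significant byte at the lowest address.
Reassemble most-significant byte first: CE 76 54 7F → 0xCE76547F.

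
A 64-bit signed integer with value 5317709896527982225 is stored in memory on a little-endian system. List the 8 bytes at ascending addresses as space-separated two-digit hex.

5317709896527982225 in hexadecimal, padded to 64 bits, is 0x49CC4CF9F9212E91.
Split into bytes (most-significant first): 49 CC 4C F9 F9 21 2E 91.
Little-endian stores the least-significant byte at the lowest address.
So at ascending addresses the bytes are 91 2E 21 F9 F9 4C CC 49.

91 2E 21 F9 F9 4C CC 49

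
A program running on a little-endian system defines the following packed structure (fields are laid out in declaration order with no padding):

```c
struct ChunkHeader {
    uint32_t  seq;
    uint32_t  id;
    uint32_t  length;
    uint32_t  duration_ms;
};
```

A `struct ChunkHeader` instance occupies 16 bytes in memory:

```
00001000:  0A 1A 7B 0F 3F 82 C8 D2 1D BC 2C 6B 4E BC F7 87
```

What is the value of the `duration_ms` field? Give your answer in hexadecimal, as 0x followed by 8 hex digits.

`duration_ms` follows `seq` (4 B), `id` (4 B), `length` (4 B), so it starts at offset 4 + 4 + 4 = 12 and occupies 4 bytes.
Bytes at offsets 12..15: 4E BC F7 87.
Little-endian stores the least-significant byte at the lowest address.
Reassemble most-significant byte first: 87 F7 BC 4E → 0x87F7BC4E.

0x87F7BC4E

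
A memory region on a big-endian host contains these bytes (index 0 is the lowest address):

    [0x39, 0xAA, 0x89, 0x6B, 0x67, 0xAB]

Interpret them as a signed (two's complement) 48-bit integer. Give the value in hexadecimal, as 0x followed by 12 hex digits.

In big-endian order the high byte comes first in memory.
The bytes are already most-significant first: 0x39AA896B67AB.

0x39AA896B67AB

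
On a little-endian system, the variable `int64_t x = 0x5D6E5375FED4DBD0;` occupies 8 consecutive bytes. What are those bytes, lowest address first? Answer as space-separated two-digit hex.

D0 DB D4 FE 75 53 6E 5D

Split into bytes (most-significant first): 5D 6E 53 75 FE D4 DB D0.
Little-endian: lowest address holds the least-significant byte.
So at ascending addresses the bytes are D0 DB D4 FE 75 53 6E 5D.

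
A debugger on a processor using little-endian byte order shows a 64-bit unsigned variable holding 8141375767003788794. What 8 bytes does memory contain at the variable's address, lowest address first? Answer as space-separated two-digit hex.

FA F5 3B 0F 20 FA FB 70

8141375767003788794 in hexadecimal, padded to 64 bits, is 0x70FBFA200F3BF5FA.
Split into bytes (most-significant first): 70 FB FA 20 0F 3B F5 FA.
Little-endian: lowest address holds the least-significant byte.
So at ascending addresses the bytes are FA F5 3B 0F 20 FA FB 70.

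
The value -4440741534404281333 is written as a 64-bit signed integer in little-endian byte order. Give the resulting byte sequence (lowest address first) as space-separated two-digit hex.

Two's complement of -4440741534404281333 in 64 bits: 4440741534404281333 = 0x3DA0AEE5C17D83F5; invert → 0xC25F511A3E827C0A; add 1 → 0xC25F511A3E827C0B.
Split into bytes (most-significant first): C2 5F 51 1A 3E 82 7C 0B.
Little-endian stores the least-significant byte at the lowest address.
So at ascending addresses the bytes are 0B 7C 82 3E 1A 51 5F C2.

0B 7C 82 3E 1A 51 5F C2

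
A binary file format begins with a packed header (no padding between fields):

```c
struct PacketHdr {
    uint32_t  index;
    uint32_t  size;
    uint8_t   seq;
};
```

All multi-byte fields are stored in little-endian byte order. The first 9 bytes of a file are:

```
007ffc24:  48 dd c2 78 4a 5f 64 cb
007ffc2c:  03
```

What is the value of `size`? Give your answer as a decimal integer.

3412352842

`size` follows `index` (4 bytes), so it starts at byte offset 4 and occupies 4 bytes.
Bytes at offsets 4..7: 4A 5F 64 CB.
Little-endian: lowest address holds the least-significant byte.
Reassemble most-significant byte first: CB 64 5F 4A → 0xCB645F4A.
0xCB645F4A = 3412352842.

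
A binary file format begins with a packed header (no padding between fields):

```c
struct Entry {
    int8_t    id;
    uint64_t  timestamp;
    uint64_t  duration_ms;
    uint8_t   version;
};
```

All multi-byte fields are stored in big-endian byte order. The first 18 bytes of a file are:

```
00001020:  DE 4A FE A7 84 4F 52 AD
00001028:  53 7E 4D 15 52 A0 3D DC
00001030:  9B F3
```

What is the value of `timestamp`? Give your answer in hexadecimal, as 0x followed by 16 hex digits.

0x4AFEA7844F52AD53

`timestamp` follows `id` (1 byte), so it starts at byte offset 1 and occupies 8 bytes.
Bytes at offsets 1..8: 4A FE A7 84 4F 52 AD 53.
In big-endian order the high byte comes first in memory.
The bytes are already most-significant first: 0x4AFEA7844F52AD53.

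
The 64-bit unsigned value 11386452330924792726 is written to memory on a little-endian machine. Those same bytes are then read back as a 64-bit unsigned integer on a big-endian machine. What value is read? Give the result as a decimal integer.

10870475794552849566

11386452330924792726 in 64-bit hexadecimal is 0x9E04CE1124B0DB96.
Stored little-endian, the bytes at ascending addresses are 96 DB B0 24 11 CE 04 9E.
Read back as big-endian, the last byte is least significant, giving 0x96DBB02411CE049E.
0x96DBB02411CE049E = 10870475794552849566.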